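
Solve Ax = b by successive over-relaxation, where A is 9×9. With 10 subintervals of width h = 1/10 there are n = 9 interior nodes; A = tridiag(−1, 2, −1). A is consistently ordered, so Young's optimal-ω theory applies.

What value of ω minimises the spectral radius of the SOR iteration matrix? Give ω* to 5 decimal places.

ω* = 1.52786

B_J for the 9×9 system has eigenvalues cos(kπ/10); ρ_J = cos(π/10) = 0.95106.
√(1−ρ_J²) = |sin(π/10)| = 0.309017
[ω*] 2 ÷ (1 + 0.309017) = 2 ÷ 1.309017 = 1.52786.
ρ_SOR = ω* − 1 = 1.52786 − 1 = 0.52786.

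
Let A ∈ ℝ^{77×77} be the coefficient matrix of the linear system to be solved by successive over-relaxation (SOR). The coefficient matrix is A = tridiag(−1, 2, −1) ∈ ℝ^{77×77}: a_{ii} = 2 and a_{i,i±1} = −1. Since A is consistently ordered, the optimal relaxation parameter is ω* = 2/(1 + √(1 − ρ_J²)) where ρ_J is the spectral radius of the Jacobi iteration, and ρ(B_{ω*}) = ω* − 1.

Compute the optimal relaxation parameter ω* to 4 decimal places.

ω* = 1.9226

With n=77, ρ(Jacobi) = cos(π/78) = 0.9992.
root = sin(π/78) = 0.04027  (since 1−cos² = sin²).
Young: ω* = 2/(1+√(1−ρ_J²)) = 2/(1+0.04027) = 2/1.04027 = 1.9226.
At ω = 1.9226 every |λ(B_ω)| = ω−1, so ρ_SOR = 0.9226.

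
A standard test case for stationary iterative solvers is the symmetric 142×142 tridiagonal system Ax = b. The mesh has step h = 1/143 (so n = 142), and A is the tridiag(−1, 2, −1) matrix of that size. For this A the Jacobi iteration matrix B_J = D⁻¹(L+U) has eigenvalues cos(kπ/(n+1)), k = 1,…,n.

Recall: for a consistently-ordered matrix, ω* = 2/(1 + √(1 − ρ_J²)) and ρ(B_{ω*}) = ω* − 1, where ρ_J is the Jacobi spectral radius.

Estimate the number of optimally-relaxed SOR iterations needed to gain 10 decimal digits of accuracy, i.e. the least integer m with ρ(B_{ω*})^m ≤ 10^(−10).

m = 525

n=142: λ(B_J) = 1 − λ(A)/2 = cos(kπ/143); k=1 gives ρ_J = 0.9997587.
root = sin(π/143) = 0.0219674  (since 1−cos² = sin²).
ω* = 2/(1 + 0.0219674) = 2/1.0219674 = 1.9570096.
and ρ(B_{ω*}) = 1.9570096 − 1 = 0.9570096.
ρ_SOR^m ≤ 10^(−10) ⇔ m ≥ 10·ln10/(−ln 0.9570096) = 23.0259/0.0439419 = 524.008; m = ⌈524.008⌉ = 525.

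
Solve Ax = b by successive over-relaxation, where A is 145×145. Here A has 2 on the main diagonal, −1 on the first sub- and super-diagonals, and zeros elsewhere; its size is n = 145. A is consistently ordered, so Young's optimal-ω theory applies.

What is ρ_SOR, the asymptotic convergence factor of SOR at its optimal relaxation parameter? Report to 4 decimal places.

½·tridiag(1,0,1) at n=145: λ_k = cos(kπ/146); max |λ| at k=1 ⇒ ρ_J = cos(π/146) ≈ 0.9998.
√(1−ρ_J²) simplifies to sin(π/146) = 0.02152.
Then 2/(1+√(1−ρ_J²)) = 2/(1+0.02152); ω* = 2/1.02152 = 1.9579.
ρ_SOR = ω* − 1 ≈ 0.9579.

ρ_SOR = 0.9579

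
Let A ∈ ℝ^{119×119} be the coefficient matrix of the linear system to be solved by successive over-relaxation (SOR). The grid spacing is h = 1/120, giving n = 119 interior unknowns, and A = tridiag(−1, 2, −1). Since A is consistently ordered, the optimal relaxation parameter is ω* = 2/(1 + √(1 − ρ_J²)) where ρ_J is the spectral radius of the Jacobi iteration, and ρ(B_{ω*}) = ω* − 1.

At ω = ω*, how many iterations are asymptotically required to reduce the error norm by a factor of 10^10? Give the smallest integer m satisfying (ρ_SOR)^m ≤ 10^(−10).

½·tridiag(1,0,1) at n=119: λ_k = cos(kπ/120); max |λ| at k=1 ⇒ ρ_J = cos(π/120) ≈ 0.9996573.
√(1−ρ_J²) simplifies to sin(π/120) = 0.0261769.
So ω* = 2/1.0261769 = 1.9489817 (Young).
At ω = 1.9489817 every |λ(B_ω)| = ω−1, so ρ_SOR = 0.9489817.
(0.9489817)^m ≤ 10^{−10}  ⇒  m·ln(0.9489817) ≤ −10·ln10  ⇒  m ≥ 439.713  ⇒  m = 440

m = 440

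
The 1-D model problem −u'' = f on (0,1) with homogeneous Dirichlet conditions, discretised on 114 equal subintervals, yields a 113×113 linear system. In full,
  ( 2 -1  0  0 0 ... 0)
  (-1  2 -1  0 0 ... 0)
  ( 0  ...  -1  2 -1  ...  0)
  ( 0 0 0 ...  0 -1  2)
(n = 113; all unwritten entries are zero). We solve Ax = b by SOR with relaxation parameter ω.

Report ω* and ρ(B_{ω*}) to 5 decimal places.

ω* = 1.94637, ρ_SOR = 0.94637

[ρ_J] n=113: ρ(B_J) = cos(π/(n+1)) = cos(π/114) = 0.99962.
√(1−ρ_J²) simplifies to sin(π/114) = 0.027554.
ω* = 2 / (1 + 0.027554) = 2 / 1.027554 ≈ 1.94637.
At ω = 1.94637 every |λ(B_ω)| = ω−1, so ρ_SOR = 0.94637.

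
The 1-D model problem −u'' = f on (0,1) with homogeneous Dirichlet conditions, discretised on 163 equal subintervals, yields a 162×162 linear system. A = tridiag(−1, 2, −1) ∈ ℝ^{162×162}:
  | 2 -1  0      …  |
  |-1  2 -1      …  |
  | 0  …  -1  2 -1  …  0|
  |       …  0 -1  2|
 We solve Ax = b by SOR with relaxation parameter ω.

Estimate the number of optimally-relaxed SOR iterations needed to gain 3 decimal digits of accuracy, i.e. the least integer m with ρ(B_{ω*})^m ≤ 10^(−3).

m = 180

With n=162, ρ(Jacobi) = cos(π/163) = 0.9998143.
root = sin(π/163) = 0.0192724  (since 1−cos² = sin²).
ω* = 2/(1+0.0192724) = 1.9621840
[ρ_SOR] ω* − 1 = 0.9621840.
Need (0.9621840)^m ≤ 10^(−3): m ≥ 3·ln10/|ln 0.9621840| = 6.90776/0.0385496 = 179.191 ⇒ m = 180.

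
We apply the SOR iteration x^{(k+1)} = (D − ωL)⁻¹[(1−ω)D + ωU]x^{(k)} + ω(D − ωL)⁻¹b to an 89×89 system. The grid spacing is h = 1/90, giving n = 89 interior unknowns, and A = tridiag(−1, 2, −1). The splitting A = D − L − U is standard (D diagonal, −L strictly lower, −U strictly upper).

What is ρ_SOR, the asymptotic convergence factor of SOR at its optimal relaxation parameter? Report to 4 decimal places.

ρ_SOR = 0.9326

[ρ_J] n=89: ρ(B_J) = cos(π/(n+1)) = cos(π/90) = 0.9994.
root = sin(π/90) = 0.03490  (since 1−cos² = sin²).
ω* = 2 / (1 + 0.03490) = 2 / 1.03490 ≈ 1.9326.
ρ_SOR = ω* − 1 ≈ 0.9326.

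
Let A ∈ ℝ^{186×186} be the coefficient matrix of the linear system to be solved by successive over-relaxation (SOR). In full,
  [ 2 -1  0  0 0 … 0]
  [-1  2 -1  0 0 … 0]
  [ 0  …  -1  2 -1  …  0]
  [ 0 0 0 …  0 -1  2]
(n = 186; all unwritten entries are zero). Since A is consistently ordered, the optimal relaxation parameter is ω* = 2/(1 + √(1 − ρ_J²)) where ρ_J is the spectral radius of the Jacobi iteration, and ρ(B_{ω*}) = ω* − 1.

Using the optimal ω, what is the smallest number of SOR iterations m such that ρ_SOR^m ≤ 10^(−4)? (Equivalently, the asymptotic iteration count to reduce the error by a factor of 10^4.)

m = 275

n=186: λ(B_J) = 1 − λ(A)/2 = cos(kπ/187); k=1 gives ρ_J = 0.9998589.
√(1−ρ_J²) simplifies to sin(π/187) = 0.0167992.
Then 2/(1+√(1−ρ_J²)) = 2/(1+0.0167992); ω* = 2/1.0167992 = 1.9669567.
ρ_SOR = ω* − 1 = 1.9669567 − 1 = 0.9669567.
(0.9669567)^m ≤ 10^{−4}  ⇒  m·ln(0.9669567) ≤ −4·ln10  ⇒  m ≥ 274.104  ⇒  m = 275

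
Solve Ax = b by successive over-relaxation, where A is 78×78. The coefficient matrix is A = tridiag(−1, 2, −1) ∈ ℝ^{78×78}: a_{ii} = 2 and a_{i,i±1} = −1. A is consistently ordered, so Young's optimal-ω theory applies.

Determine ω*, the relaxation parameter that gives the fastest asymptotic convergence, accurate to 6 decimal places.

ω* = 1.923527

spectrum of D⁻¹(L+U) = {cos(kπ/79) : 1≤k≤78}; ρ_J = cos(π/79) = 0.999209.
1 − cos²(π/79) = sin²(π/79) ⇒ √(1−ρ_J²) = sin(π/79) = 0.0397565.
ω* = 2/(1+0.0397565) = 1.923527
ρ(B_{ω*}) = ω*−1 = 0.923527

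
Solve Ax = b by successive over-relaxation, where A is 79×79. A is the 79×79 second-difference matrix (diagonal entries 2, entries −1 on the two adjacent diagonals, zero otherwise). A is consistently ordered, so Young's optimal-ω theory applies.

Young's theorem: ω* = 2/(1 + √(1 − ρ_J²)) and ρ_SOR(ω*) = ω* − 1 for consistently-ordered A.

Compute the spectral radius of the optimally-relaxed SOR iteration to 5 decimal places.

½·tridiag(1,0,1) at n=79: λ_k = cos(kπ/80); max |λ| at k=1 ⇒ ρ_J = cos(π/80) ≈ 0.99923.
√(1−ρ_J²) = |sin(π/80)| = 0.039260
ω* = 2/(1 + 0.039260) = 2/1.039260 = 1.92445.
ρ(B_{ω*}) = ω*−1 = 0.92445

ρ_SOR = 0.92445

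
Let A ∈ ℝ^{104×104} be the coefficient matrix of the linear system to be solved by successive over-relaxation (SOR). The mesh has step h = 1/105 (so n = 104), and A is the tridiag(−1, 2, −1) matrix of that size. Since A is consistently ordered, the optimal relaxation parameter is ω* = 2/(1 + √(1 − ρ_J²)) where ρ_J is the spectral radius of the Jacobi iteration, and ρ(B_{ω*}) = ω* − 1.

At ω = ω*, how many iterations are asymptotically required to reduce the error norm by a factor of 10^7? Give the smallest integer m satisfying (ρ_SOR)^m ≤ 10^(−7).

m = 270

½·tridiag(1,0,1) at n=104: λ_k = cos(kπ/105); max |λ| at k=1 ⇒ ρ_J = cos(π/105) ≈ 0.9995524.
root = sin(π/105) = 0.0299155  (since 1−cos² = sin²).
ω* = 2/(1 + 0.0299155) = 2/1.0299155 = 1.9419069.
[ρ_SOR] ω* − 1 = 0.9419069.
For 7 digits: m = 7·ln10 / (−ln 0.9419069) = 16.1181/0.0598488 = 269.314; round up → m = 270.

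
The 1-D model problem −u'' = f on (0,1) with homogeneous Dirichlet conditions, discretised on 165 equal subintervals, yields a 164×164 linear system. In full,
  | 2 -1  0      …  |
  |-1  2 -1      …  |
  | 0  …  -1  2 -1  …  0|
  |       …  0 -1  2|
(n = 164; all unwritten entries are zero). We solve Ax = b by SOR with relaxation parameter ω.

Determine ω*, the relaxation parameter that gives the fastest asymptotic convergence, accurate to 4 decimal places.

n=164: λ(B_J) = 1 − λ(A)/2 = cos(kπ/165); k=1 gives ρ_J = 0.9998.
1 − cos²(π/165) = sin²(π/165) ⇒ √(1−ρ_J²) = sin(π/165) = 0.01904.
Then 2/(1+√(1−ρ_J²)) = 2/(1+0.01904); ω* = 2/1.01904 = 1.9626.
ρ(B_{ω*}) = ω*−1 = 0.9626

ω* = 1.9626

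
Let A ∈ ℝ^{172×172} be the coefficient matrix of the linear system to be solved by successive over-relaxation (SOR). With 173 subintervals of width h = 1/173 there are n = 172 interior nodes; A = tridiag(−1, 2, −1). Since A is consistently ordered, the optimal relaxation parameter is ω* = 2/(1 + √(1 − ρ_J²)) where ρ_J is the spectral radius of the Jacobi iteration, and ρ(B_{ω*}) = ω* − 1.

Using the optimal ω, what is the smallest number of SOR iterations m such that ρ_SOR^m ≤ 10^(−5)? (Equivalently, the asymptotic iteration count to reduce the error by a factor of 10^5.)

m = 317

½·tridiag(1,0,1) at n=172: λ_k = cos(kπ/173); max |λ| at k=1 ⇒ ρ_J = cos(π/173) ≈ 0.9998351.
√(1−ρ_J²) simplifies to sin(π/173) = 0.0181585.
ω* = 2 / (1 + 0.0181585) = 2 / 1.0181585 ≈ 1.9643307.
ρ_SOR = ω* − 1 ≈ 0.9643307.
5·ln10 = 11.5129; −ln(0.9643307) = 0.036321; m = ⌈11.5129/0.036321⌉ = ⌈316.976⌉ = 317.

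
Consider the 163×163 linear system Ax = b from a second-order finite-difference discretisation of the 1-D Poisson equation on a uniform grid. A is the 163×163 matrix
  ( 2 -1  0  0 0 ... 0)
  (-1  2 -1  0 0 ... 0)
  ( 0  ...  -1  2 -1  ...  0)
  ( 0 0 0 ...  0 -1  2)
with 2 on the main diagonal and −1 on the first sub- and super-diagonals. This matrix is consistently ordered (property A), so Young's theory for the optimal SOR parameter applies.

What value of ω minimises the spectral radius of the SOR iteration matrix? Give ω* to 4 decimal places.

B_J for the 163×163 system has eigenvalues cos(kπ/164); ρ_J = cos(π/164) = 0.9998.
√(1−ρ_J²) simplifies to sin(π/164) = 0.01915.
So ω* = 2/1.01915 = 1.9624 (Young).
Hence ρ(B_{ω*}) = 1.9624 − 1 = 0.9624.

ω* = 1.9624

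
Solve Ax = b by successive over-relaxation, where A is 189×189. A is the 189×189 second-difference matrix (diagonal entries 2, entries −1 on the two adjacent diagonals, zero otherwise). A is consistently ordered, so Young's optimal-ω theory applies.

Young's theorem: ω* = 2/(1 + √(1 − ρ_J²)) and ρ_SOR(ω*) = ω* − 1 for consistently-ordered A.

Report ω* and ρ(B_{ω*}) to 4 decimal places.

ω* = 1.9675, ρ_SOR = 0.9675

½·tridiag(1,0,1) at n=189: λ_k = cos(kπ/190); max |λ| at k=1 ⇒ ρ_J = cos(π/190) ≈ 0.9999.
√(1−ρ_J²) simplifies to sin(π/190) = 0.01653.
So ω* = 2/1.01653 = 1.9675 (Young).
and ρ(B_{ω*}) = 1.9675 − 1 = 0.9675.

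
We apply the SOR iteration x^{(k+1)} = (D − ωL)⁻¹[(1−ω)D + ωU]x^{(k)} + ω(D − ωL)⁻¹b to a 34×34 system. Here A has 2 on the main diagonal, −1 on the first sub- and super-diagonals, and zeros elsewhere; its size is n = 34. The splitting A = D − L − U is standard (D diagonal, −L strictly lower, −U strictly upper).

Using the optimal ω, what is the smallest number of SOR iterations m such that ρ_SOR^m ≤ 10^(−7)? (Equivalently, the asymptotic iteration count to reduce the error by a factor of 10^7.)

m = 90

[ρ_J] n=34: ρ(B_J) = cos(π/(n+1)) = cos(π/35) = 0.9959743.
√(1−ρ_J²) = |sin(π/35)| = 0.0896393
[ω*] 2 ÷ (1 + 0.0896393) = 2 ÷ 1.0896393 = 1.8354698.
[ρ_SOR] ω* − 1 = 0.8354698.
For 7 digits: m = 7·ln10 / (−ln 0.8354698) = 16.1181/0.179761 = 89.664; round up → m = 90.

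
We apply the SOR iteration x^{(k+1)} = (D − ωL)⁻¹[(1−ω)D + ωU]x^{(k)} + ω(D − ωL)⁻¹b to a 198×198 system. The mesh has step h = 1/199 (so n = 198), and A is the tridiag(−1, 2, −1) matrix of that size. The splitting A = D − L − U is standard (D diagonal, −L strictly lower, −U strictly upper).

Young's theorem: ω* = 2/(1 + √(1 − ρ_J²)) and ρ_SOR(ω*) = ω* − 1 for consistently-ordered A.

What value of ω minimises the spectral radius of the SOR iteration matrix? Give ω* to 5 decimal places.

ω* = 1.96892

With n=198, ρ(Jacobi) = cos(π/199) = 0.99988.
√(1 − cos²(π/199)) = sin(π/199) ≈ 0.015786.
ω* = 2/(1 + 0.015786) = 2/1.015786 = 1.96892.
ρ_SOR = ω* − 1 = 1.96892 − 1 = 0.96892.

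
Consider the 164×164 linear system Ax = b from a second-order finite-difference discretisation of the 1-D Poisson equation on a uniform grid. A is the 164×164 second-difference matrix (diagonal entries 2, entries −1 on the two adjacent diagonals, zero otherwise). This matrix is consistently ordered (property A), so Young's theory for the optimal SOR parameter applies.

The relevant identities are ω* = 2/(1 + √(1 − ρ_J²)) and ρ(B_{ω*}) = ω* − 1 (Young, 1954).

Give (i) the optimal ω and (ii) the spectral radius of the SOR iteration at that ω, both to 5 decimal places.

½·tridiag(1,0,1) at n=164: λ_k = cos(kπ/165); max |λ| at k=1 ⇒ ρ_J = cos(π/165) ≈ 0.99982.
√(1−ρ_J²) = |sin(π/165)| = 0.019039
ω* = 2/(1+0.019039) = 1.96263
and ρ(B_{ω*}) = 1.96263 − 1 = 0.96263.

ω* = 1.96263, ρ_SOR = 0.96263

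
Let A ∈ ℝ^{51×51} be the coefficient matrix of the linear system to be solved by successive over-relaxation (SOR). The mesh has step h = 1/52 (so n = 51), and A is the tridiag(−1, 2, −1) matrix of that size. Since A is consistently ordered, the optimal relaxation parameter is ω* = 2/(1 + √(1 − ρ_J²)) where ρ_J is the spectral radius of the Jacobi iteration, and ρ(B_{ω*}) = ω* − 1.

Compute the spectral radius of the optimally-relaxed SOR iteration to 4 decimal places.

ρ_SOR = 0.8861

n=51: λ(B_J) = 1 − λ(A)/2 = cos(kπ/52); k=1 gives ρ_J = 0.9982.
root = sin(π/52) = 0.06038  (since 1−cos² = sin²).
[ω*] 2 ÷ (1 + 0.06038) = 2 ÷ 1.06038 = 1.8861.
At ω = 1.8861 every |λ(B_ω)| = ω−1, so ρ_SOR = 0.8861.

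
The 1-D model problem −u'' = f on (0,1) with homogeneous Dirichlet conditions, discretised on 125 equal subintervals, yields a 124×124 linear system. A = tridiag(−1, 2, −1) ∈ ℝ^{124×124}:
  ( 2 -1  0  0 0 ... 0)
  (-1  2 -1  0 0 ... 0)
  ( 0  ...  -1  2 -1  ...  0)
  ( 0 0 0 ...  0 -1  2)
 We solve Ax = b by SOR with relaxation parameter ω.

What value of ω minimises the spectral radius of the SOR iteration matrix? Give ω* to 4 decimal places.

ω* = 1.9510

½·tridiag(1,0,1) at n=124: λ_k = cos(kπ/125); max |λ| at k=1 ⇒ ρ_J = cos(π/125) ≈ 0.9997.
√(1−ρ_J²) simplifies to sin(π/125) = 0.02513.
ω* = 2 / (1 + 0.02513) = 2 / 1.02513 ≈ 1.9510.
At ω = 1.9510 every |λ(B_ω)| = ω−1, so ρ_SOR = 0.9510.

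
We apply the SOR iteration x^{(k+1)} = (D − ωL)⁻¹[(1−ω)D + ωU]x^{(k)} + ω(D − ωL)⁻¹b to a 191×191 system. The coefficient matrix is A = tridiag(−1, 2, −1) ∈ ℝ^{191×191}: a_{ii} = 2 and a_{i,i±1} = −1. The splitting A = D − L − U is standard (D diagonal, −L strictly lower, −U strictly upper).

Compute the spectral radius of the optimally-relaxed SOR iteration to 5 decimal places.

ρ_SOR = 0.96780

B_J for the 191×191 system has eigenvalues cos(kπ/192); ρ_J = cos(π/192) = 0.99987.
1 − cos²(π/192) = sin²(π/192) ⇒ √(1−ρ_J²) = sin(π/192) = 0.016362.
Young: ω* = 2/(1+√(1−ρ_J²)) = 2/(1+0.016362) = 2/1.016362 = 1.96780.
ρ_SOR = ω* − 1 = 1.96780 − 1 = 0.96780.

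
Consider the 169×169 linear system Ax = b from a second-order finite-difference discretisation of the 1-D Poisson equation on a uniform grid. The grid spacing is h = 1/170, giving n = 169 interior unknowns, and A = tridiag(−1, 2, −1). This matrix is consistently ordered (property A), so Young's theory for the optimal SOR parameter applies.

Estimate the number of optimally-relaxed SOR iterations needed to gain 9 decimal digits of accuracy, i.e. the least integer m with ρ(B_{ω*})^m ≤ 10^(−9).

m = 561

B_J for the 169×169 system has eigenvalues cos(kπ/170); ρ_J = cos(π/170) = 0.9998293.
√(1−ρ_J²) = |sin(π/170)| = 0.0184789
ω* = 2/(1+0.0184789) = 1.9637127
ρ_SOR = ω* − 1 = 1.9637127 − 1 = 0.9637127.
Need (0.9637127)^m ≤ 10^(−9): m ≥ 9·ln10/|ln 0.9637127| = 20.7233/0.0369621 = 560.663 ⇒ m = 561.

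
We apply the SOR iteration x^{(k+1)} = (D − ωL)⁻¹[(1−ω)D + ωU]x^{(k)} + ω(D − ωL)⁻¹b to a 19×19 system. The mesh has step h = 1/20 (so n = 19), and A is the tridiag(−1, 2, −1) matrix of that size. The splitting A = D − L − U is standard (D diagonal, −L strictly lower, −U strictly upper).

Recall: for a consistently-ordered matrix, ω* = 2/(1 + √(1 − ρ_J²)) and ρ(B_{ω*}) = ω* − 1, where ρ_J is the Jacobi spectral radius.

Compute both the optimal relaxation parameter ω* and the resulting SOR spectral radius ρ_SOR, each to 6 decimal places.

With n=19, ρ(Jacobi) = cos(π/20) = 0.987688.
1 − cos²(π/20) = sin²(π/20) ⇒ √(1−ρ_J²) = sin(π/20) = 0.1564345.
Young: ω* = 2/(1+√(1−ρ_J²)) = 2/(1+0.1564345) = 2/1.1564345 = 1.729454.
ρ_SOR = ω* − 1 = 1.729454 − 1 = 0.729454.

ω* = 1.729454, ρ_SOR = 0.729454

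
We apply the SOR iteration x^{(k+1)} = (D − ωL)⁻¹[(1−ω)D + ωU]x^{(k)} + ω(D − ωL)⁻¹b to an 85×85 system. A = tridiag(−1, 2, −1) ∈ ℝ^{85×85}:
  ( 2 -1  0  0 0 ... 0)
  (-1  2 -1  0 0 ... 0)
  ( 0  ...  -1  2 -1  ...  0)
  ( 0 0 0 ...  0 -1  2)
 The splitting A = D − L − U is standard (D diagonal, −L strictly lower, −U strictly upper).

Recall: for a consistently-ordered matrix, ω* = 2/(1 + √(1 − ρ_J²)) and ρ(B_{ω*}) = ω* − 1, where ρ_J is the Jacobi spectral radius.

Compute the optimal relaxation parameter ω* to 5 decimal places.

n=85: λ(B_J) = 1 − λ(A)/2 = cos(kπ/86); k=1 gives ρ_J = 0.99933.
√(1 − cos²(π/86)) = sin(π/86) ≈ 0.036522.
ω* = 2/(1 + 0.036522) = 2/1.036522 = 1.92953.
ρ(B_{ω*}) = ω*−1 = 0.92953

ω* = 1.92953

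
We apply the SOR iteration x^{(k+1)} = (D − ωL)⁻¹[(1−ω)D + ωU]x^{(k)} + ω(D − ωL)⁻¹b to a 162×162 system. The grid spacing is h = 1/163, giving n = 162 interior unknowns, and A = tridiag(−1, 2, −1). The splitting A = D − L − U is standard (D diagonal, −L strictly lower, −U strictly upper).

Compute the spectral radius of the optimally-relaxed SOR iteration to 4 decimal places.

n=162: λ(B_J) = 1 − λ(A)/2 = cos(kπ/163); k=1 gives ρ_J = 0.9998.
√(1−ρ_J²) = |sin(π/163)| = 0.01927
ω* = 2/(1 + 0.01927) = 2/1.01927 = 1.9622.
ρ_SOR = ω* − 1 = 1.9622 − 1 = 0.9622.

ρ_SOR = 0.9622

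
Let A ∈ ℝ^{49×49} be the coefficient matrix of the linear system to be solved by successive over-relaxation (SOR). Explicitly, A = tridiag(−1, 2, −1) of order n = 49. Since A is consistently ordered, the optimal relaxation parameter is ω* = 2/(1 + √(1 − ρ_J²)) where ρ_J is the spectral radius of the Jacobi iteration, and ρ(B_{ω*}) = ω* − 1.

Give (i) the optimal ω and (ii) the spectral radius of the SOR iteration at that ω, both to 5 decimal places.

With n=49, ρ(Jacobi) = cos(π/50) = 0.99803.
√(1−ρ_J²) simplifies to sin(π/50) = 0.062791.
[ω*] 2 ÷ (1 + 0.062791) = 2 ÷ 1.062791 = 1.88184.
ρ_SOR = ω* − 1 ≈ 0.88184.

ω* = 1.88184, ρ_SOR = 0.88184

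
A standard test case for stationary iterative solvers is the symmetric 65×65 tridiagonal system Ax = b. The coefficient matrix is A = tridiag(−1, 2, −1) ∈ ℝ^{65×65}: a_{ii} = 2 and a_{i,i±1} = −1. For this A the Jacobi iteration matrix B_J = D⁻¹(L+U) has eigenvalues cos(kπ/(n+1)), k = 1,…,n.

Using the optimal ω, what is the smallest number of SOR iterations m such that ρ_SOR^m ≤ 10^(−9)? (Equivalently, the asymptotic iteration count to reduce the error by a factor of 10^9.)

m = 218

ρ_J = max_k |cos(kπ/66)| = cos(π/66) = 0.9988673
√(1−ρ_J²) simplifies to sin(π/66) = 0.0475819.
Young: ω* = 2/(1+√(1−ρ_J²)) = 2/(1+0.0475819) = 2/1.0475819 = 1.9091586.
ρ(B_{ω*}) = ω*−1 = 0.9091586
For 9 digits: m = 9·ln10 / (−ln 0.9091586) = 20.7233/0.0952357 = 217.600; round up → m = 218.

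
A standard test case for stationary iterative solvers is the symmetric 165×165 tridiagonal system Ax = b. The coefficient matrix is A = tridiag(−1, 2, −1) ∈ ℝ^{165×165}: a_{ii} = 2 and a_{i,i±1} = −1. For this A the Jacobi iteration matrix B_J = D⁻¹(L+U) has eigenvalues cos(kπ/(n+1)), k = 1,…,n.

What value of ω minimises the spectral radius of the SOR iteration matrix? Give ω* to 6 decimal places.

ω* = 1.962855

n=165: λ(B_J) = 1 − λ(A)/2 = cos(kπ/166); k=1 gives ρ_J = 0.999821.
root = sin(π/166) = 0.0189241  (since 1−cos² = sin²).
So ω* = 2/1.0189241 = 1.962855 (Young).
ρ_SOR = ω* − 1 ≈ 0.962855.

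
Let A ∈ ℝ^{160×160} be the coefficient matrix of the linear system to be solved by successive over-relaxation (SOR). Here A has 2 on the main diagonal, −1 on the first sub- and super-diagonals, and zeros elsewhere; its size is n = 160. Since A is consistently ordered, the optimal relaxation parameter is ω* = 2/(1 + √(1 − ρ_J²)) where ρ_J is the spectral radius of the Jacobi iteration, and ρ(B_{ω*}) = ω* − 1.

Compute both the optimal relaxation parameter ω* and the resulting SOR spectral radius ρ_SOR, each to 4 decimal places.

ρ_J = max_k |cos(kπ/161)| = cos(π/161) = 0.9998
root = sin(π/161) = 0.01951  (since 1−cos² = sin²).
Young: ω* = 2/(1+√(1−ρ_J²)) = 2/(1+0.01951) = 2/1.01951 = 1.9617.
[ρ_SOR] ω* − 1 = 0.9617.

ω* = 1.9617, ρ_SOR = 0.9617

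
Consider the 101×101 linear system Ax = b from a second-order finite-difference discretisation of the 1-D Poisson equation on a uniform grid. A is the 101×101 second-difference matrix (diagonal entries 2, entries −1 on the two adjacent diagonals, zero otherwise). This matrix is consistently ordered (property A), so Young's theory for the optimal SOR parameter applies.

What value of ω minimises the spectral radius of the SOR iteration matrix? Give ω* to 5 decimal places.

B_J for the 101×101 system has eigenvalues cos(kπ/102); ρ_J = cos(π/102) = 0.99953.
√(1 − cos²(π/102)) = sin(π/102) ≈ 0.030795.
So ω* = 2/1.030795 = 1.94025 (Young).
ρ_SOR = ω* − 1 ≈ 0.94025.

ω* = 1.94025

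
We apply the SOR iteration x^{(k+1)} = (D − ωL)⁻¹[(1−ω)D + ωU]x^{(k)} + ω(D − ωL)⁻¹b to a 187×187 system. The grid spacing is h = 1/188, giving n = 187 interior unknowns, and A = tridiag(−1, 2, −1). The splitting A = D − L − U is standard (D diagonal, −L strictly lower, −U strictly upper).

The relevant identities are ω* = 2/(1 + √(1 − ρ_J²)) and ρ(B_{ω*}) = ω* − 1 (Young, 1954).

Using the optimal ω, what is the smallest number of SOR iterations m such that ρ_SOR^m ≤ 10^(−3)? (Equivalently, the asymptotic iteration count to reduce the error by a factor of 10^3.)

B_J for the 187×187 system has eigenvalues cos(kπ/188); ρ_J = cos(π/188) = 0.9998604.
√(1−ρ_J²) simplifies to sin(π/188) = 0.0167098.
[ω*] 2 ÷ (1 + 0.0167098) = 2 ÷ 1.0167098 = 1.9671297.
ρ_SOR = ω* − 1 = 1.9671297 − 1 = 0.9671297.
Need (0.9671297)^m ≤ 10^(−3): m ≥ 3·ln10/|ln 0.9671297| = 6.90776/0.0334227 = 206.679 ⇒ m = 207.

m = 207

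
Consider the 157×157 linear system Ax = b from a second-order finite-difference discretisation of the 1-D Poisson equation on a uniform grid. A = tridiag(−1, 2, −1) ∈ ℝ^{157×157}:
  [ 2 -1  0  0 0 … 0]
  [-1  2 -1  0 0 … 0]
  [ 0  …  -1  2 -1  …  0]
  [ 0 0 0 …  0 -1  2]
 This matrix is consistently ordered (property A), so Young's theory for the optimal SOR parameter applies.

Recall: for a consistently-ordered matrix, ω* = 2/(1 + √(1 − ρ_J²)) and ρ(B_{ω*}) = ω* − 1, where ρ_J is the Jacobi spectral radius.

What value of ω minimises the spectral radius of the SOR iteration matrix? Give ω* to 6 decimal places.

spectrum of D⁻¹(L+U) = {cos(kπ/158) : 1≤k≤157}; ρ_J = cos(π/158) = 0.999802.
√(1 − cos²(π/158)) = sin(π/158) ≈ 0.0198822.
ω* = 2 / (1 + 0.0198822) = 2 / 1.0198822 ≈ 1.961011.
ρ_SOR = ω* − 1 = 1.961011 − 1 = 0.961011.

ω* = 1.961011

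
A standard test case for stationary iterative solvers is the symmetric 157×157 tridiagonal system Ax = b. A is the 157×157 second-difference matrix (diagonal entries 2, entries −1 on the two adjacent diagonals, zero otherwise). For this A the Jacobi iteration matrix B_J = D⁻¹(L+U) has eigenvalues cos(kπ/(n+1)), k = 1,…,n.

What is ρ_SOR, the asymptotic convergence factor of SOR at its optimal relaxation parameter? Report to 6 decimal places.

B_J for the 157×157 system has eigenvalues cos(kπ/158); ρ_J = cos(π/158) = 0.999802.
√(1 − cos²(π/158)) = sin(π/158) ≈ 0.0198822.
ω* = 2 / (1 + 0.0198822) = 2 / 1.0198822 ≈ 1.961011.
Hence ρ(B_{ω*}) = 1.961011 − 1 = 0.961011.

ρ_SOR = 0.961011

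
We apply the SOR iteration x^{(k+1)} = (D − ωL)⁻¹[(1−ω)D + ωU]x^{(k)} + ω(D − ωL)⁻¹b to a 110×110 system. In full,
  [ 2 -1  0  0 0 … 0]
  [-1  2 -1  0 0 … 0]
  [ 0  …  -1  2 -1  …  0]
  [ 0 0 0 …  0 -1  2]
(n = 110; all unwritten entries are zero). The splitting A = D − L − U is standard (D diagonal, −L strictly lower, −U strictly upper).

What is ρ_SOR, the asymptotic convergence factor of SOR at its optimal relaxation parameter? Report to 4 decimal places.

ρ_SOR = 0.9450

With n=110, ρ(Jacobi) = cos(π/111) = 0.9996.
1 − cos²(π/111) = sin²(π/111) ⇒ √(1−ρ_J²) = sin(π/111) = 0.02830.
[ω*] 2 ÷ (1 + 0.02830) = 2 ÷ 1.02830 = 1.9450.
At ω = 1.9450 every |λ(B_ω)| = ω−1, so ρ_SOR = 0.9450.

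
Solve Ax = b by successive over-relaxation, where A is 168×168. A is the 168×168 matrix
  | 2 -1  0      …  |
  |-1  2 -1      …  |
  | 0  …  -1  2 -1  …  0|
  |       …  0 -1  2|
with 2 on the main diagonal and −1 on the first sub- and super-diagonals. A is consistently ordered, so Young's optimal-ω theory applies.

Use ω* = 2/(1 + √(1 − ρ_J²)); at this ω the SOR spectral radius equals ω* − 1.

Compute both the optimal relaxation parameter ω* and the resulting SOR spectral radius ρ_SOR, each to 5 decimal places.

ρ_J = max_k |cos(kπ/169)| = cos(π/169) = 0.99983
1 − cos²(π/169) = sin²(π/169) ⇒ √(1−ρ_J²) = sin(π/169) = 0.018588.
Then 2/(1+√(1−ρ_J²)) = 2/(1+0.018588); ω* = 2/1.018588 = 1.96350.
ρ(B_{ω*}) = ω*−1 = 0.96350

ω* = 1.96350, ρ_SOR = 0.96350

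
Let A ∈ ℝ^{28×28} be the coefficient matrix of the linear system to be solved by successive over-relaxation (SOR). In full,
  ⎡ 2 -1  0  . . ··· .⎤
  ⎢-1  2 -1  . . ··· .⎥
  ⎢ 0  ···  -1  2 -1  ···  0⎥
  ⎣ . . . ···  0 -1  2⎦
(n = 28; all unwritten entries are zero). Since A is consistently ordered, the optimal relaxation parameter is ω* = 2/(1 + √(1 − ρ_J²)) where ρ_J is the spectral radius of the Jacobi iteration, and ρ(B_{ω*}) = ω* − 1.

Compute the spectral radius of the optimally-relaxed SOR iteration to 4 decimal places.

n=28: λ(B_J) = 1 − λ(A)/2 = cos(kπ/29); k=1 gives ρ_J = 0.9941.
root = sin(π/29) = 0.10812  (since 1−cos² = sin²).
ω* = 2/(1 + 0.10812) = 2/1.10812 = 1.8049.
ρ_SOR = ω* − 1 = 1.8049 − 1 = 0.8049.

ρ_SOR = 0.8049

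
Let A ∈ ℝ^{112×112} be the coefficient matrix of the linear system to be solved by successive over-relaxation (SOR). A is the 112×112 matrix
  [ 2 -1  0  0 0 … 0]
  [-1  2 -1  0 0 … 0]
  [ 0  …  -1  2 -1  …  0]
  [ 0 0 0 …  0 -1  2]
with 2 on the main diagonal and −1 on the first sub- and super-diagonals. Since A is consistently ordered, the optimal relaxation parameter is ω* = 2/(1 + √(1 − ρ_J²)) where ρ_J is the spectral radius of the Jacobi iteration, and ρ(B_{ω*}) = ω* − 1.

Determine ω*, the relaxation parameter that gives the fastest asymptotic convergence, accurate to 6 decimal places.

[ρ_J] n=112: ρ(B_J) = cos(π/(n+1)) = cos(π/113) = 0.999614.
root = sin(π/113) = 0.0277981  (since 1−cos² = sin²).
[ω*] 2 ÷ (1 + 0.0277981) = 2 ÷ 1.0277981 = 1.945907.
ρ_SOR = ω* − 1 = 1.945907 − 1 = 0.945907.

ω* = 1.945907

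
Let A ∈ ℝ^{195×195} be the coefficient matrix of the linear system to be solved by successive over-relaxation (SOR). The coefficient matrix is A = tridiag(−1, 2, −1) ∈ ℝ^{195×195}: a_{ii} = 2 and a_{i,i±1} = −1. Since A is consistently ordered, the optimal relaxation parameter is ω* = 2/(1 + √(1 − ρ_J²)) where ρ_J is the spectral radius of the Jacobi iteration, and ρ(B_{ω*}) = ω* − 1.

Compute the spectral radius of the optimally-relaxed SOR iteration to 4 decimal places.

½·tridiag(1,0,1) at n=195: λ_k = cos(kπ/196); max |λ| at k=1 ⇒ ρ_J = cos(π/196) ≈ 0.9999.
√(1−ρ_J²) = |sin(π/196)| = 0.01603
ω* = 2/(1+0.01603) = 1.9684
ρ(B_{ω*}) = ω*−1 = 0.9684

ρ_SOR = 0.9684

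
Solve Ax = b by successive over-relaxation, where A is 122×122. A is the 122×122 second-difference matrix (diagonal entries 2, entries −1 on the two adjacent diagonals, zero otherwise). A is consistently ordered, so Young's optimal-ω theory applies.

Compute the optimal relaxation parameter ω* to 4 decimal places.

B_J for the 122×122 system has eigenvalues cos(kπ/123); ρ_J = cos(π/123) = 0.9997.
√(1−ρ_J²) = |sin(π/123)| = 0.02554
Young: ω* = 2/(1+√(1−ρ_J²)) = 2/(1+0.02554) = 2/1.02554 = 1.9502.
At ω = 1.9502 every |λ(B_ω)| = ω−1, so ρ_SOR = 0.9502.

ω* = 1.9502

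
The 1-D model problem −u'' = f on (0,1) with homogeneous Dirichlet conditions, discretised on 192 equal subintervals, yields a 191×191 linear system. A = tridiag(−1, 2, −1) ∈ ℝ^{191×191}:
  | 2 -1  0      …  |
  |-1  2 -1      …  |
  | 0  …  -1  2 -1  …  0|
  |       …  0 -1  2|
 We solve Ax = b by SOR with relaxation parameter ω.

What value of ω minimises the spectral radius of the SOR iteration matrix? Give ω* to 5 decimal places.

ω* = 1.96780

[ρ_J] n=191: ρ(B_J) = cos(π/(n+1)) = cos(π/192) = 0.99987.
√(1−ρ_J²) = |sin(π/192)| = 0.016362
Then 2/(1+√(1−ρ_J²)) = 2/(1+0.016362); ω* = 2/1.016362 = 1.96780.
ρ(B_{ω*}) = ω*−1 = 0.96780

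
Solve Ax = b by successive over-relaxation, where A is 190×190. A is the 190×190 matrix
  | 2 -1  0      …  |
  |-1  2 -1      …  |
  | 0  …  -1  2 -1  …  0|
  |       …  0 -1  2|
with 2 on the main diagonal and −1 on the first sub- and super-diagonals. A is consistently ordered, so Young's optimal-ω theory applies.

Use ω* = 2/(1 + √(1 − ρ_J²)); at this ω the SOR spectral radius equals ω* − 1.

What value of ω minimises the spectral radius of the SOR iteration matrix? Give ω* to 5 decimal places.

ω* = 1.96764

ρ_J = max_k |cos(kπ/191)| = cos(π/191) = 0.99986
root = sin(π/191) = 0.016447  (since 1−cos² = sin²).
ω* = 2/(1+0.016447) = 1.96764
ρ_SOR = ω* − 1 ≈ 0.96764.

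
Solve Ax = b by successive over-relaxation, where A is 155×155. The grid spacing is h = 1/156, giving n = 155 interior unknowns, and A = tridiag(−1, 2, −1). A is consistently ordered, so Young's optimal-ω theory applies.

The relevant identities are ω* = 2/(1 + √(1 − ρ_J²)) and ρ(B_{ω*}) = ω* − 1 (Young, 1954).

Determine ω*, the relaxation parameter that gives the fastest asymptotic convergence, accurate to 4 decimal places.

B_J for the 155×155 system has eigenvalues cos(kπ/156); ρ_J = cos(π/156) = 0.9998.
√(1−ρ_J²) = |sin(π/156)| = 0.02014
ω* = 2/(1 + 0.02014) = 2/1.02014 = 1.9605.
[ρ_SOR] ω* − 1 = 0.9605.

ω* = 1.9605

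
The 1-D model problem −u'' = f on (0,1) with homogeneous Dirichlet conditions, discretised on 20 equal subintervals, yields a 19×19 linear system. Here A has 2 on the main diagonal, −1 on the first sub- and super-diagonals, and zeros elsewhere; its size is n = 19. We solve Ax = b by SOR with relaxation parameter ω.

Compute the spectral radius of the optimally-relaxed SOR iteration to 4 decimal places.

½·tridiag(1,0,1) at n=19: λ_k = cos(kπ/20); max |λ| at k=1 ⇒ ρ_J = cos(π/20) ≈ 0.9877.
1 − cos²(π/20) = sin²(π/20) ⇒ √(1−ρ_J²) = sin(π/20) = 0.15643.
ω* = 2/(1+0.15643) = 1.7295
[ρ_SOR] ω* − 1 = 0.7295.

ρ_SOR = 0.7295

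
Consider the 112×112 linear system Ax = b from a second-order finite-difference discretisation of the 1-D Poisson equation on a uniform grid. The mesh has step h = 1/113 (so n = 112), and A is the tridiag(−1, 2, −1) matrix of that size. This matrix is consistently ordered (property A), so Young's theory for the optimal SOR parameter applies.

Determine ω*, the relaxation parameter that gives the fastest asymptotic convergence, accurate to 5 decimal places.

ρ_J = max_k |cos(kπ/113)| = cos(π/113) = 0.99961
1 − cos²(π/113) = sin²(π/113) ⇒ √(1−ρ_J²) = sin(π/113) = 0.027798.
Young: ω* = 2/(1+√(1−ρ_J²)) = 2/(1+0.027798) = 2/1.027798 = 1.94591.
ρ_SOR = ω* − 1 ≈ 0.94591.

ω* = 1.94591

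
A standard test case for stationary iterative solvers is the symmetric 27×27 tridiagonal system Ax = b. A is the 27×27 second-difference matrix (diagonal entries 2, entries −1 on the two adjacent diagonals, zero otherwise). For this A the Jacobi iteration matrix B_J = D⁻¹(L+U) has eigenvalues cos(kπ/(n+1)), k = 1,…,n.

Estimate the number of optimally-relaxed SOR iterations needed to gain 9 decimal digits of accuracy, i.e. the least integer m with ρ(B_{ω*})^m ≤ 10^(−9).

½·tridiag(1,0,1) at n=27: λ_k = cos(kπ/28); max |λ| at k=1 ⇒ ρ_J = cos(π/28) ≈ 0.9937122.
√(1−ρ_J²) = |sin(π/28)| = 0.1119645
Then 2/(1+√(1−ρ_J²)) = 2/(1+0.1119645); ω* = 2/1.1119645 = 1.7986186.
and ρ(B_{ω*}) = 1.7986186 − 1 = 0.7986186.
9·ln10 = 20.7233; −ln(0.7986186) = 0.224872; m = ⌈20.7233/0.224872⌉ = ⌈92.156⌉ = 93.

m = 93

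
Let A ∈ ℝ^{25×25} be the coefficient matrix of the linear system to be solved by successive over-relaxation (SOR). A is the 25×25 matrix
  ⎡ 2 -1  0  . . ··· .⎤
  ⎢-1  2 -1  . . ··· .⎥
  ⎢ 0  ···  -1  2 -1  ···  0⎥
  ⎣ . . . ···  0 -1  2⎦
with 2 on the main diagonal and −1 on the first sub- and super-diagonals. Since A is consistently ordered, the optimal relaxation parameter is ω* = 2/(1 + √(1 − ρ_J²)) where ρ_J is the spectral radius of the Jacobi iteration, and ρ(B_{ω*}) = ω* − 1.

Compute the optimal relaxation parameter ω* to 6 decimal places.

B_J for the 25×25 system has eigenvalues cos(kπ/26); ρ_J = cos(π/26) = 0.992709.
1 − cos²(π/26) = sin²(π/26) ⇒ √(1−ρ_J²) = sin(π/26) = 0.1205367.
ω* = 2 / (1 + 0.1205367) = 2 / 1.1205367 ≈ 1.784859.
Hence ρ(B_{ω*}) = 1.784859 − 1 = 0.784859.

ω* = 1.784859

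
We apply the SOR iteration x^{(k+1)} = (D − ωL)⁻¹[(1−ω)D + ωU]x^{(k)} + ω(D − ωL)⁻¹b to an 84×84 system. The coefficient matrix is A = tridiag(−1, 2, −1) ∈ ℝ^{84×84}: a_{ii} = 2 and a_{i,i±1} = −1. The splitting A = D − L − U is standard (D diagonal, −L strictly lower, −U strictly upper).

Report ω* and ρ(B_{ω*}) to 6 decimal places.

spectrum of D⁻¹(L+U) = {cos(kπ/85) : 1≤k≤84}; ρ_J = cos(π/85) = 0.999317.
√(1−ρ_J²) simplifies to sin(π/85) = 0.0369515.
ω* = 2 / (1 + 0.0369515) = 2 / 1.0369515 ≈ 1.928731.
ρ_SOR = ω* − 1 ≈ 0.928731.

ω* = 1.928731, ρ_SOR = 0.928731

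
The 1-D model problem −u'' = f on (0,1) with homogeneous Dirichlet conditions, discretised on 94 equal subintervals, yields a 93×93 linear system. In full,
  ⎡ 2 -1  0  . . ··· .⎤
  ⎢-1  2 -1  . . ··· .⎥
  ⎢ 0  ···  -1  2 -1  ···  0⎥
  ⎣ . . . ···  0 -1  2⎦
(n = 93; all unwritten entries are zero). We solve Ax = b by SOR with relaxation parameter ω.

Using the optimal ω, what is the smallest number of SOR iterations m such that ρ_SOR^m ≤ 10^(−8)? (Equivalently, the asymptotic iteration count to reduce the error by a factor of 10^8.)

m = 276

ρ_J = max_k |cos(kπ/94)| = cos(π/94) = 0.9994416
√(1−ρ_J²) simplifies to sin(π/94) = 0.0334150.
[ω*] 2 ÷ (1 + 0.0334150) = 2 ÷ 1.0334150 = 1.9353309.
ρ(B_{ω*}) = ω*−1 = 0.9353309
Need (0.9353309)^m ≤ 10^(−8): m ≥ 8·ln10/|ln 0.9353309| = 18.4207/0.0668549 = 275.533 ⇒ m = 276.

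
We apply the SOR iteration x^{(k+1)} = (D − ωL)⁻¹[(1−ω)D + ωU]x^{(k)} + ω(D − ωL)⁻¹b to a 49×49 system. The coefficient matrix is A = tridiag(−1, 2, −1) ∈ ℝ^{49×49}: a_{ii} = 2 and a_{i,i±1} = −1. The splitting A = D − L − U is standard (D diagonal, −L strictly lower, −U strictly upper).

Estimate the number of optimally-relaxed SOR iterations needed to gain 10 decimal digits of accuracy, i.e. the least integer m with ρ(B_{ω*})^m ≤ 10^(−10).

m = 184

ρ_J = max_k |cos(kπ/50)| = cos(π/50) = 0.9980267
√(1 − cos²(π/50)) = sin(π/50) ≈ 0.0627905.
Then 2/(1+√(1−ρ_J²)) = 2/(1+0.0627905); ω* = 2/1.0627905 = 1.8818384.
ρ_SOR = ω* − 1 ≈ 0.8818384.
ρ_SOR^m ≤ 10^(−10) ⇔ m ≥ 10·ln10/(−ln 0.8818384) = 23.0259/0.125746 = 183.114; m = ⌈183.114⌉ = 184.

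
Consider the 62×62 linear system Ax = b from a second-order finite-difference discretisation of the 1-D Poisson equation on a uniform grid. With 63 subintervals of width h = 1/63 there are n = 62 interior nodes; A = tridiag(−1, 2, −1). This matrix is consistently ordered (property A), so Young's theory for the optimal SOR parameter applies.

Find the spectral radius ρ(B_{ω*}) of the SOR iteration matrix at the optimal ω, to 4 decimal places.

ρ_SOR = 0.9050

n=62: λ(B_J) = 1 − λ(A)/2 = cos(kπ/63); k=1 gives ρ_J = 0.9988.
√(1−ρ_J²) simplifies to sin(π/63) = 0.04985.
So ω* = 2/1.04985 = 1.9050 (Young).
ρ_SOR = ω* − 1 = 1.9050 − 1 = 0.9050.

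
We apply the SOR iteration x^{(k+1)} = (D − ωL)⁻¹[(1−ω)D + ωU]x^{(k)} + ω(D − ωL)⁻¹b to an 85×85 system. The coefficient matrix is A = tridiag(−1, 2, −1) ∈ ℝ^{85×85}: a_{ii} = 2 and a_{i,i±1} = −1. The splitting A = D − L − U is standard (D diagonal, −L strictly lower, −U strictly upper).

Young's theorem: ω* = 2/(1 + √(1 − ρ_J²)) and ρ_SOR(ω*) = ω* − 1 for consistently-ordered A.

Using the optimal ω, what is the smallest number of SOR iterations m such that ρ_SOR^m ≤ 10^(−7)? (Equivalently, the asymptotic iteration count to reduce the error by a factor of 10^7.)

m = 221

B_J for the 85×85 system has eigenvalues cos(kπ/86); ρ_J = cos(π/86) = 0.9993328.
√(1 − cos²(π/86)) = sin(π/86) ≈ 0.0365220.
ω* = 2 / (1 + 0.0365220) = 2 / 1.0365220 ≈ 1.9295297.
At ω = 1.9295297 every |λ(B_ω)| = ω−1, so ρ_SOR = 0.9295297.
Need (0.9295297)^m ≤ 10^(−7): m ≥ 7·ln10/|ln 0.9295297| = 16.1181/0.0730765 = 220.565 ⇒ m = 221.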